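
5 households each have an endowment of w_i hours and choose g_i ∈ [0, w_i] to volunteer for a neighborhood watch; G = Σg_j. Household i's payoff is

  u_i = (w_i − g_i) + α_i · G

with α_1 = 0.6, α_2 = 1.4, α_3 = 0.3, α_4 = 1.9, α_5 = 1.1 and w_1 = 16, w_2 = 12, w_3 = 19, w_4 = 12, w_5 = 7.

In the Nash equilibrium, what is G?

31

∂u_i/∂g_i = α_i − 1, so household i contributes w_i if α_i > 1, else 0.
α_i > 1 for i ∈ {2, 4, 5}; NE contributions (0, 12, 0, 12, 7), G = 31.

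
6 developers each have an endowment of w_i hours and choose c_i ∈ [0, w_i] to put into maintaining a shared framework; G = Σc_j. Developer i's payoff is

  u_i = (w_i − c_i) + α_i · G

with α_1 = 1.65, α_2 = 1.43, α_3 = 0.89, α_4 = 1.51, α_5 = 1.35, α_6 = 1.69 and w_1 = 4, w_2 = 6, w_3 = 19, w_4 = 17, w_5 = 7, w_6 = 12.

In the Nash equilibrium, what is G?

∂u_i/∂c_i = α_i − 1, so developer i contributes w_i if α_i > 1, else 0.
α_i > 1 for i ∈ {1, 2, 4, 5, 6}; NE contributions (4, 6, 0, 17, 7, 12), G = 46.

46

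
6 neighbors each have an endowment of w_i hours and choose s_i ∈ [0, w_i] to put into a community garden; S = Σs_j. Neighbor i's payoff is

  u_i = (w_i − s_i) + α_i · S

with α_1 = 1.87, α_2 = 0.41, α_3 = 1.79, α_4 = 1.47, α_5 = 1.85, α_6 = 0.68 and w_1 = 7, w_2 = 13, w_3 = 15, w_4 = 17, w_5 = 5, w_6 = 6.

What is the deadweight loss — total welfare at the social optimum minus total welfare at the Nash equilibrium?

134.33

∂u_i/∂s_i = α_i − 1, so neighbor i contributes w_i if α_i > 1, else 0.
α_i > 1 for i ∈ {1, 3, 4, 5}; NE contributions (7, 0, 15, 17, 5, 0), S = 44.
W^NE = Σw_i − S^NE + (Σα_i)·S^NE = 63 + 7.07·44 = 374.08.
Planner: ∂(Σu_j)/∂s_i = Σα_j − 1 = 7.07 > 0, so everyone contributes w_i; S^SO = 63, W^SO = 63 + 7.07·63 = 508.41.
Deadweight loss = 134.33.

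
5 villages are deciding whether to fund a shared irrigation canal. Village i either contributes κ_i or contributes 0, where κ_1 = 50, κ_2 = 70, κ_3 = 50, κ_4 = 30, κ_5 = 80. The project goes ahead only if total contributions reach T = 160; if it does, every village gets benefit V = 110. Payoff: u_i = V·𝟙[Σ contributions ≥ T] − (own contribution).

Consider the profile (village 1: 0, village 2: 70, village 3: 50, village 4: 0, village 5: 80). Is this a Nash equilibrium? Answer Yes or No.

Yes

Total = 200 ≥ 160: provided.
Village 1 (pledges 0, payoff 110): pledging 50 → total 250, payoff 60. No gain.
Village 2 (pledges 70, payoff 40): dropping to 0 → total 130, payoff 0. No gain.
Village 3 (pledges 50, payoff 60): dropping to 0 → total 150, payoff 0. No gain.
Village 4 (pledges 0, payoff 110): pledging 30 → total 230, payoff 80. No gain.
Village 5 (pledges 80, payoff 30): dropping to 0 → total 120, payoff 0. No gain.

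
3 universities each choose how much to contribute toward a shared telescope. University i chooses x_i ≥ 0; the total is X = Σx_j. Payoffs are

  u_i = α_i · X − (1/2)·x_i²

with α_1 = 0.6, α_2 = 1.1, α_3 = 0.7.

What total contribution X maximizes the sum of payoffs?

Planner FOC: ∂(Σu_j)/∂x_i = (Σα_j) − x_i = 0, so x_i^SO = Σα_j = 2.4 for every i; X^SO = 7.2.

7.2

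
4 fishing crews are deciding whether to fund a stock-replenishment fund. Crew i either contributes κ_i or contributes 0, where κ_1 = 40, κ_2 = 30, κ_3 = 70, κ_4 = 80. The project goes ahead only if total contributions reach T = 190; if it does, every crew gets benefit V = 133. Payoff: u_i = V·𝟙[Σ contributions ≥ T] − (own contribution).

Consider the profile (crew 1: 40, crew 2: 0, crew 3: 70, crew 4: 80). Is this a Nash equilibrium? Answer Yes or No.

Total = 190 ≥ 190: provided.
Crew 1 (pledges 40, payoff 93): dropping to 0 → total 150, payoff 0. No gain.
Crew 2 (pledges 0, payoff 133): pledging 30 → total 220, payoff 103. No gain.
Crew 3 (pledges 70, payoff 63): dropping to 0 → total 120, payoff 0. No gain.
Crew 4 (pledges 80, payoff 53): dropping to 0 → total 110, payoff 0. No gain.

Yes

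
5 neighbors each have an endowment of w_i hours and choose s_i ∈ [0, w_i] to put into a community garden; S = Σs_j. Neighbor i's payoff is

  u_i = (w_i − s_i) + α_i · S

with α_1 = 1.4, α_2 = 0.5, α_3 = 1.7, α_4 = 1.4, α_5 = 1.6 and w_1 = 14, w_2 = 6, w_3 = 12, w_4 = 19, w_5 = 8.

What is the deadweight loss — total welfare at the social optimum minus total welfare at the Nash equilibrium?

33.6

∂u_i/∂s_i = α_i − 1, so neighbor i contributes w_i if α_i > 1, else 0.
α_i > 1 for i ∈ {1, 3, 4, 5}; NE contributions (14, 0, 12, 19, 8), S = 53.
W^NE = Σw_i − S^NE + (Σα_i)·S^NE = 59 + 5.6·53 = 355.8.
Planner: ∂(Σu_j)/∂s_i = Σα_j − 1 = 5.6 > 0, so everyone contributes w_i; S^SO = 59, W^SO = 59 + 5.6·59 = 389.4.
Deadweight loss = 33.6.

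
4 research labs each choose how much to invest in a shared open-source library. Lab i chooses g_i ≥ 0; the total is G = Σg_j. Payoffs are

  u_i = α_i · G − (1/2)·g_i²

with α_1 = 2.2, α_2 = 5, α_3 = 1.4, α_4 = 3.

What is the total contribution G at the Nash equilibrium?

11.6

Lab i's FOC: ∂u_i/∂g_i = α_i − g_i = 0, so g_i* = α_i.
NE contributions = (2.2, 5, 1.4, 3); G = 11.6.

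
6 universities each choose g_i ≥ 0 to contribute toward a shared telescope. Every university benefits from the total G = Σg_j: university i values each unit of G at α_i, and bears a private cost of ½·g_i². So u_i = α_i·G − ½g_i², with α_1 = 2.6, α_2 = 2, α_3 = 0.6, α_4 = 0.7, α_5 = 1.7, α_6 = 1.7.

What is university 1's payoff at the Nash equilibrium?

20.8

University i's FOC: ∂u_i/∂g_i = α_i − g_i = 0, so g_i* = α_i.
NE contributions = (2.6, 2, 0.6, 0.7, 1.7, 1.7); G = 9.3.
u_1 = α_1·G − ½·(g_1)² = 2.6·9.3 − ½·2.6² = 20.8.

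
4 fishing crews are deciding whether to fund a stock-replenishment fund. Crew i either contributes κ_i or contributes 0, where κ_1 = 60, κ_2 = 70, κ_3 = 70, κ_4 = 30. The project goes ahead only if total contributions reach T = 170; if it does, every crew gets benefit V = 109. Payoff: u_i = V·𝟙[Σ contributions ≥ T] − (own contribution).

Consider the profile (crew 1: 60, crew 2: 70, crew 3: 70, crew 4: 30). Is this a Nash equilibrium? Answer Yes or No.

No

Total = 230 ≥ 170: provided.
Crew 1 (pledges 60, payoff 49): dropping to 0 → total 170, payoff 109. Profitable deviation.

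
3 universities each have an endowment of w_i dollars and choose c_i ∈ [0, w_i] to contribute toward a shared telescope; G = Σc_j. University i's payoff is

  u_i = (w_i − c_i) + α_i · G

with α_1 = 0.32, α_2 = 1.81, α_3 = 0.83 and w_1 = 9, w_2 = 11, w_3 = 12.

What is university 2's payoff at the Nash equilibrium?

19.91

∂u_i/∂c_i = α_i − 1, so university i contributes w_i if α_i > 1, else 0.
α_i > 1 for i ∈ {2}; NE contributions (0, 11, 0), G = 11.
u_2 = (11 − 11) + 1.81·11 = 19.91.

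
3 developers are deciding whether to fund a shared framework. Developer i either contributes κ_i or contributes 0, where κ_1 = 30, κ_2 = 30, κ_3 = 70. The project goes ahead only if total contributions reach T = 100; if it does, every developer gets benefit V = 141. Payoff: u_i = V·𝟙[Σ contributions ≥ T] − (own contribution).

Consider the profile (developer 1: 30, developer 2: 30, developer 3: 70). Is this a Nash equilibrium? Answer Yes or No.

No

Total = 130 ≥ 100: provided.
Developer 1 (pledges 30, payoff 111): dropping to 0 → total 100, payoff 141. Profitable deviation.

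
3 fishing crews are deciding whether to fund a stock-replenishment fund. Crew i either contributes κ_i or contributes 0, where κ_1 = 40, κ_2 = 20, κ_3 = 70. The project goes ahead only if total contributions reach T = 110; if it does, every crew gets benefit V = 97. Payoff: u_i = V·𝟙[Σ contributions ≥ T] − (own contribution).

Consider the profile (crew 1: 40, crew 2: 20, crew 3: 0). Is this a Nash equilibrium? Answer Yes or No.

Total = 60 < 110: not provided.
Crew 1 (pledges 40, payoff -40): dropping to 0 → total 20, payoff 0. Profitable deviation.

No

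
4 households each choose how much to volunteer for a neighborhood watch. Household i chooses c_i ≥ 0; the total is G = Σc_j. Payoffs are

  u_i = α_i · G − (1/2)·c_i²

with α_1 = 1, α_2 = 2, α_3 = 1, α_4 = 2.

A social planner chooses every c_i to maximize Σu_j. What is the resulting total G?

Planner FOC: ∂(Σu_j)/∂c_i = (Σα_j) − c_i = 0, so c_i^SO = Σα_j = 6 for every i; G^SO = 24.

24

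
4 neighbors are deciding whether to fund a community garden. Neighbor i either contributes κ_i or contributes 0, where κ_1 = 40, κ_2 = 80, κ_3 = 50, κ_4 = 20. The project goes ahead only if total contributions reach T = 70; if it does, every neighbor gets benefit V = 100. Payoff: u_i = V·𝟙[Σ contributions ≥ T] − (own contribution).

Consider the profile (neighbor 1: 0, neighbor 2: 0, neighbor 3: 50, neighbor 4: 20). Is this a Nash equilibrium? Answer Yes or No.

Yes

Total = 70 ≥ 70: provided.
Neighbor 1 (pledges 0, payoff 100): pledging 40 → total 110, payoff 60. No gain.
Neighbor 2 (pledges 0, payoff 100): pledging 80 → total 150, payoff 20. No gain.
Neighbor 3 (pledges 50, payoff 50): dropping to 0 → total 20, payoff 0. No gain.
Neighbor 4 (pledges 20, payoff 80): dropping to 0 → total 50, payoff 0. No gain.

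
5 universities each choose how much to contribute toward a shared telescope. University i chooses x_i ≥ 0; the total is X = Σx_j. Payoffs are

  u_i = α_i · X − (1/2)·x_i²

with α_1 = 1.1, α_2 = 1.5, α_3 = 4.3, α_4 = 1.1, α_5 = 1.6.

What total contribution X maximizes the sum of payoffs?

48

Planner FOC: ∂(Σu_j)/∂x_i = (Σα_j) − x_i = 0, so x_i^SO = Σα_j = 9.6 for every i; X^SO = 48.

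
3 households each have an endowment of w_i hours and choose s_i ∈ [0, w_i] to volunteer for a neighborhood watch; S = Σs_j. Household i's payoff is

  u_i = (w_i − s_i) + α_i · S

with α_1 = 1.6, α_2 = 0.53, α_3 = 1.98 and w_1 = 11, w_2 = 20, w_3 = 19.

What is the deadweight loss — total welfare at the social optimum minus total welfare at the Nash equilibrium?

62.2

∂u_i/∂s_i = α_i − 1, so household i contributes w_i if α_i > 1, else 0.
α_i > 1 for i ∈ {1, 3}; NE contributions (11, 0, 19), S = 30.
W^NE = Σw_i − S^NE + (Σα_i)·S^NE = 50 + 3.11·30 = 143.3.
Planner: ∂(Σu_j)/∂s_i = Σα_j − 1 = 3.11 > 0, so everyone contributes w_i; S^SO = 50, W^SO = 50 + 3.11·50 = 205.5.
Deadweight loss = 62.2.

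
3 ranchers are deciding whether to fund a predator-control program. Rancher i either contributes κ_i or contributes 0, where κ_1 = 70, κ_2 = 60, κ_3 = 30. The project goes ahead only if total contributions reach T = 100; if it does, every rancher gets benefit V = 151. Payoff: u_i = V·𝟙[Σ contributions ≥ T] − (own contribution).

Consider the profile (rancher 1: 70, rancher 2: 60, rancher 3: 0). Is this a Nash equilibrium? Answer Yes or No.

Yes

Total = 130 ≥ 100: provided.
Rancher 1 (pledges 70, payoff 81): dropping to 0 → total 60, payoff 0. No gain.
Rancher 2 (pledges 60, payoff 91): dropping to 0 → total 70, payoff 0. No gain.
Rancher 3 (pledges 0, payoff 151): pledging 30 → total 160, payoff 121. No gain.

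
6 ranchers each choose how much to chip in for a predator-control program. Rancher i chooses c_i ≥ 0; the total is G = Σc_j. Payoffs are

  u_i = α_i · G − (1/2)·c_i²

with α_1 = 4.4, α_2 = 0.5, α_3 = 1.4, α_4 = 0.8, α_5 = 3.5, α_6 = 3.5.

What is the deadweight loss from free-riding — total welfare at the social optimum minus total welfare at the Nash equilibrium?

Rancher i's FOC: ∂u_i/∂c_i = α_i − c_i = 0, so c_i* = α_i.
NE contributions = (4.4, 0.5, 1.4, 0.8, 3.5, 3.5); G = 14.1.
W^NE = (Σα)·G − ½Σα_i² = 14.1² − ½·46.71 = 175.455.
Planner sets c_i = Σα_j = 14.1 for every i, so G^SO = 6·14.1 = 84.6.
W^SO = (Σα)·G^SO − ½·6·(Σα)² = (6/2)·14.1² = 596.43.
Deadweight loss = W^SO − W^NE = 420.975.

420.975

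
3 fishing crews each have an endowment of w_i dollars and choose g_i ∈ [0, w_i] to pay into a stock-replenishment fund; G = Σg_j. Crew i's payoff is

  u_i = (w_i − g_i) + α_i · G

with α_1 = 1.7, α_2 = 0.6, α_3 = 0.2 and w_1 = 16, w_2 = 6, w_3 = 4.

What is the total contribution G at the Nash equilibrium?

16

∂u_i/∂g_i = α_i − 1, so crew i contributes w_i if α_i > 1, else 0.
α_i > 1 for i ∈ {1}; NE contributions (16, 0, 0), G = 16.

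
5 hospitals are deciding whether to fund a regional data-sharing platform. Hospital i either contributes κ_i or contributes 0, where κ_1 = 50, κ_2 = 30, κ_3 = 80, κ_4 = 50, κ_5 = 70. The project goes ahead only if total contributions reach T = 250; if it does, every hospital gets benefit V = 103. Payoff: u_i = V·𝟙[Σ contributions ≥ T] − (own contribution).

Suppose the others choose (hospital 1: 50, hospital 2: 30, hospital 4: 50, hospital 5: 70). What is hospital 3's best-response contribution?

Others' total = 200. Contributing 80 brings total to 280 ≥ 250: gain V − κ_3 = 23.
Best response: 80.

80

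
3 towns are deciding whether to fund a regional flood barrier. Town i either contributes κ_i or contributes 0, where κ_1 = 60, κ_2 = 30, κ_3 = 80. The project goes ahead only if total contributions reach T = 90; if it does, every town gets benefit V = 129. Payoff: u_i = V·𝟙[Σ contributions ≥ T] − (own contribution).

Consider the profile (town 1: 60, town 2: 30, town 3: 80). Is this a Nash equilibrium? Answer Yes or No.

No

Total = 170 ≥ 90: provided.
Town 1 (pledges 60, payoff 69): dropping to 0 → total 110, payoff 129. Profitable deviation.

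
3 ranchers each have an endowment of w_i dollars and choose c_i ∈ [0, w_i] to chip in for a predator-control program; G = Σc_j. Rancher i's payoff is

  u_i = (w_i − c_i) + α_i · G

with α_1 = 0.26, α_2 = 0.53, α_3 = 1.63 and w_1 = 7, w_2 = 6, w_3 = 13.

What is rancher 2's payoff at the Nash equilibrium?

∂u_i/∂c_i = α_i − 1, so rancher i contributes w_i if α_i > 1, else 0.
α_i > 1 for i ∈ {3}; NE contributions (0, 0, 13), G = 13.
u_2 = (6 − 0) + 0.53·13 = 12.89.

12.89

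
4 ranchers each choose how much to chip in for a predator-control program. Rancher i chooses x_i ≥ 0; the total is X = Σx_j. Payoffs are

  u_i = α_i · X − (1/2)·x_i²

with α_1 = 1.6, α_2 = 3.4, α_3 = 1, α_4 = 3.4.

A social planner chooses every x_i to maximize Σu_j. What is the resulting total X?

Planner FOC: ∂(Σu_j)/∂x_i = (Σα_j) − x_i = 0, so x_i^SO = Σα_j = 9.4 for every i; X^SO = 37.6.

37.6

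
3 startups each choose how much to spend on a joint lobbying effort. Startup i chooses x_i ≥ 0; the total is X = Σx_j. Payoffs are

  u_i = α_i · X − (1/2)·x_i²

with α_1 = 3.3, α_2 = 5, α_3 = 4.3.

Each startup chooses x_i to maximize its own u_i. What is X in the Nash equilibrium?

Startup i's FOC: ∂u_i/∂x_i = α_i − x_i = 0, so x_i* = α_i.
NE contributions = (3.3, 5, 4.3); X = 12.6.

12.6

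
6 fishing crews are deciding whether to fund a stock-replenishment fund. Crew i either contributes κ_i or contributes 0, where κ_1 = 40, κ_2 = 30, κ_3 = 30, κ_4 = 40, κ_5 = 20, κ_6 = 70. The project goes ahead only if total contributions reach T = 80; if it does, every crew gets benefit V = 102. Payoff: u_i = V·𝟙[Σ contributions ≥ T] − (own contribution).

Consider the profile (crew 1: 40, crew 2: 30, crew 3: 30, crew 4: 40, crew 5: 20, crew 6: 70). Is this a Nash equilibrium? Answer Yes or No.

No

Total = 230 ≥ 80: provided.
Crew 1 (pledges 40, payoff 62): dropping to 0 → total 190, payoff 102. Profitable deviation.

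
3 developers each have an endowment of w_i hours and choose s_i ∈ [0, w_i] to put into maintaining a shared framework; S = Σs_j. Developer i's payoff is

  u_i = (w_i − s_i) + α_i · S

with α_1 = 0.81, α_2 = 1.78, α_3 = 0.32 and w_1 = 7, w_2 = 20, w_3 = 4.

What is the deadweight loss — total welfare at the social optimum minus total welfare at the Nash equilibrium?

21.01

∂u_i/∂s_i = α_i − 1, so developer i contributes w_i if α_i > 1, else 0.
α_i > 1 for i ∈ {2}; NE contributions (0, 20, 0), S = 20.
W^NE = Σw_i − S^NE + (Σα_i)·S^NE = 31 + 1.91·20 = 69.2.
Planner: ∂(Σu_j)/∂s_i = Σα_j − 1 = 1.91 > 0, so everyone contributes w_i; S^SO = 31, W^SO = 31 + 1.91·31 = 90.21.
Deadweight loss = 21.01.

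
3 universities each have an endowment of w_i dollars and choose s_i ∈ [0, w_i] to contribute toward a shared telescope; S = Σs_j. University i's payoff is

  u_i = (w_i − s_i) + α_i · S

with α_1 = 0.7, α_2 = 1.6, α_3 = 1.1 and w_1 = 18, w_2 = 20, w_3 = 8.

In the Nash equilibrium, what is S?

∂u_i/∂s_i = α_i − 1, so university i contributes w_i if α_i > 1, else 0.
α_i > 1 for i ∈ {2, 3}; NE contributions (0, 20, 8), S = 28.

28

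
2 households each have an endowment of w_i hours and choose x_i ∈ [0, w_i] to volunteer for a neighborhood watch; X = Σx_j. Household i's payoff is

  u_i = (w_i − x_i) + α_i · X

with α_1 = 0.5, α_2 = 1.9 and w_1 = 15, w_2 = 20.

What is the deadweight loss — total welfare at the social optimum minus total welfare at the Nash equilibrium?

21

∂u_i/∂x_i = α_i − 1, so household i contributes w_i if α_i > 1, else 0.
α_i > 1 for i ∈ {2}; NE contributions (0, 20), X = 20.
W^NE = Σw_i − X^NE + (Σα_i)·X^NE = 35 + 1.4·20 = 63.
Planner: ∂(Σu_j)/∂x_i = Σα_j − 1 = 1.4 > 0, so everyone contributes w_i; X^SO = 35, W^SO = 35 + 1.4·35 = 84.
Deadweight loss = 21.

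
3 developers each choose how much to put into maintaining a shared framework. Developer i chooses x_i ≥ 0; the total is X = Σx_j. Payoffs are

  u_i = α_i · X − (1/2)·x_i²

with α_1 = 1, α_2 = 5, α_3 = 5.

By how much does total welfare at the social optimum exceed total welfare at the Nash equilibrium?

Developer i's FOC: ∂u_i/∂x_i = α_i − x_i = 0, so x_i* = α_i.
NE contributions = (1, 5, 5); X = 11.
W^NE = (Σα)·X − ½Σα_i² = 11² − ½·51 = 95.5.
Planner sets x_i = Σα_j = 11 for every i, so X^SO = 3·11 = 33.
W^SO = (Σα)·X^SO − ½·3·(Σα)² = (3/2)·11² = 181.5.
Deadweight loss = W^SO − W^NE = 86.

86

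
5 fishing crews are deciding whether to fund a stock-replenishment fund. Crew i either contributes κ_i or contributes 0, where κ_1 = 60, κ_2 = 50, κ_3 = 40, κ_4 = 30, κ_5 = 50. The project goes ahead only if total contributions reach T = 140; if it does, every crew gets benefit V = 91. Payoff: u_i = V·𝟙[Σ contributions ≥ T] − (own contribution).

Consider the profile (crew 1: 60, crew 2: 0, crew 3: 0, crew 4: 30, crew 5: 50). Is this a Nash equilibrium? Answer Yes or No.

Total = 140 ≥ 140: provided.
Crew 1 (pledges 60, payoff 31): dropping to 0 → total 80, payoff 0. No gain.
Crew 2 (pledges 0, payoff 91): pledging 50 → total 190, payoff 41. No gain.
Crew 3 (pledges 0, payoff 91): pledging 40 → total 180, payoff 51. No gain.
Crew 4 (pledges 30, payoff 61): dropping to 0 → total 110, payoff 0. No gain.
Crew 5 (pledges 50, payoff 41): dropping to 0 → total 90, payoff 0. No gain.

Yes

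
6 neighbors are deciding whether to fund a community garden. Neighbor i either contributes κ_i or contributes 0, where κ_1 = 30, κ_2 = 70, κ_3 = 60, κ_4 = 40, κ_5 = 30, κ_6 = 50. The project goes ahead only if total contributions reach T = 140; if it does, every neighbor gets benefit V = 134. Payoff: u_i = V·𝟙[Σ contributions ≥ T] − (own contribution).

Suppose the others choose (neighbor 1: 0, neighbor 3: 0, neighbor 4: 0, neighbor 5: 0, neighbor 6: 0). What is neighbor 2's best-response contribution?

Others' total = 0. Even contributing 70 gives 70 < 140: no benefit either way.
Best response: 0.

0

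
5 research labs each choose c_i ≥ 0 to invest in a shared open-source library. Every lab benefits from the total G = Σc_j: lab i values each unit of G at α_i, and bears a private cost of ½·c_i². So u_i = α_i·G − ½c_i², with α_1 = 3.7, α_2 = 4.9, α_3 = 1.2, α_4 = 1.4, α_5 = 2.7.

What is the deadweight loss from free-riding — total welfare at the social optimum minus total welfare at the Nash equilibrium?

Lab i's FOC: ∂u_i/∂c_i = α_i − c_i = 0, so c_i* = α_i.
NE contributions = (3.7, 4.9, 1.2, 1.4, 2.7); G = 13.9.
W^NE = (Σα)·G − ½Σα_i² = 13.9² − ½·48.39 = 169.015.
Planner sets c_i = Σα_j = 13.9 for every i, so G^SO = 5·13.9 = 69.5.
W^SO = (Σα)·G^SO − ½·5·(Σα)² = (5/2)·13.9² = 483.025.
Deadweight loss = W^SO − W^NE = 314.01.

314.01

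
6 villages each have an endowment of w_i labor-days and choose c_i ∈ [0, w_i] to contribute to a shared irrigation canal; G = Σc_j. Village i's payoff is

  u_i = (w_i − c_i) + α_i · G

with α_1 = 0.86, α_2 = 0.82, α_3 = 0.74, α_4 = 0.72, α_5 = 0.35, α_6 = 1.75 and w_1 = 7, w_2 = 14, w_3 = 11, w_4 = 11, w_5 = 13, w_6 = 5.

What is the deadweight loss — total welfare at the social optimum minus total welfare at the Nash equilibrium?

237.44

∂u_i/∂c_i = α_i − 1, so village i contributes w_i if α_i > 1, else 0.
α_i > 1 for i ∈ {6}; NE contributions (0, 0, 0, 0, 0, 5), G = 5.
W^NE = Σw_i − G^NE + (Σα_i)·G^NE = 61 + 4.24·5 = 82.2.
Planner: ∂(Σu_j)/∂c_i = Σα_j − 1 = 4.24 > 0, so everyone contributes w_i; G^SO = 61, W^SO = 61 + 4.24·61 = 319.64.
Deadweight loss = 237.44.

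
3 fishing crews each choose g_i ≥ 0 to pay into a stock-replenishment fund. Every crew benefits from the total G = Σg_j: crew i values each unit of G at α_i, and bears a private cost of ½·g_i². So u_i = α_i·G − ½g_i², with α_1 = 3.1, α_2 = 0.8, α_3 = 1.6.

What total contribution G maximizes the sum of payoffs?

Planner FOC: ∂(Σu_j)/∂g_i = (Σα_j) − g_i = 0, so g_i^SO = Σα_j = 5.5 for every i; G^SO = 16.5.

16.5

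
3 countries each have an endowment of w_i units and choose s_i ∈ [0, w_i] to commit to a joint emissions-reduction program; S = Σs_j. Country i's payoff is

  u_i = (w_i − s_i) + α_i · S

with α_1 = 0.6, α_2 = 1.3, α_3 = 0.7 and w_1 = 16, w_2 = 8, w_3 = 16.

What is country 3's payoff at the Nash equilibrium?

21.6

∂u_i/∂s_i = α_i − 1, so country i contributes w_i if α_i > 1, else 0.
α_i > 1 for i ∈ {2}; NE contributions (0, 8, 0), S = 8.
u_3 = (16 − 0) + 0.7·8 = 21.6.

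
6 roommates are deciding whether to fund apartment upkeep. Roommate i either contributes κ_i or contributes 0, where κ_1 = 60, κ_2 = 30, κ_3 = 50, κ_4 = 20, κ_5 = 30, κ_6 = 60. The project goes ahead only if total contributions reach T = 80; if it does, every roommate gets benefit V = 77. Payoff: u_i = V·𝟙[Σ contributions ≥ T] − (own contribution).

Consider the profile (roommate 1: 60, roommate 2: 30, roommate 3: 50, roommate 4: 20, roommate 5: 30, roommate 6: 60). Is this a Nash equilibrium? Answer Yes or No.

Total = 250 ≥ 80: provided.
Roommate 1 (pledges 60, payoff 17): dropping to 0 → total 190, payoff 77. Profitable deviation.

No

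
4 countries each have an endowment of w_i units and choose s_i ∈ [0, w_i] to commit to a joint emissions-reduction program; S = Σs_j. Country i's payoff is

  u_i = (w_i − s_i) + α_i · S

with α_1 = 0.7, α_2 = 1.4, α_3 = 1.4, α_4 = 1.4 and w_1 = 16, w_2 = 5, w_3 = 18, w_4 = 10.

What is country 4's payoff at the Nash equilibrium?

∂u_i/∂s_i = α_i − 1, so country i contributes w_i if α_i > 1, else 0.
α_i > 1 for i ∈ {2, 3, 4}; NE contributions (0, 5, 18, 10), S = 33.
u_4 = (10 − 10) + 1.4·33 = 46.2.

46.2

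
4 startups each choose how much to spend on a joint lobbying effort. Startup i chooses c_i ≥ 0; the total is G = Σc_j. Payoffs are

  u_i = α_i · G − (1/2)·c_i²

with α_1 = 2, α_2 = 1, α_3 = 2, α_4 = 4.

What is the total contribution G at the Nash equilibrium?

9

Startup i's FOC: ∂u_i/∂c_i = α_i − c_i = 0, so c_i* = α_i.
NE contributions = (2, 1, 2, 4); G = 9.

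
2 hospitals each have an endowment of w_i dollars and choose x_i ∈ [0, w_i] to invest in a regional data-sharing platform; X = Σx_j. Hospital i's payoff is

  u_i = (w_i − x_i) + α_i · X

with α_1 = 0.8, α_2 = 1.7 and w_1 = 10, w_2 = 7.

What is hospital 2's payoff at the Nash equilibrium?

11.9

∂u_i/∂x_i = α_i − 1, so hospital i contributes w_i if α_i > 1, else 0.
α_i > 1 for i ∈ {2}; NE contributions (0, 7), X = 7.
u_2 = (7 − 7) + 1.7·7 = 11.9.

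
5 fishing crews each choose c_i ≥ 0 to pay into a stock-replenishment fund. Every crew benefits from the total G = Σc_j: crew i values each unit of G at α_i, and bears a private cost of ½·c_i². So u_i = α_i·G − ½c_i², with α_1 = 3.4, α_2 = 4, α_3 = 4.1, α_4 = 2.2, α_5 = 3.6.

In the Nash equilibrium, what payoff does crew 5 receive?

Crew i's FOC: ∂u_i/∂c_i = α_i − c_i = 0, so c_i* = α_i.
NE contributions = (3.4, 4, 4.1, 2.2, 3.6); G = 17.3.
u_5 = α_5·G − ½·(c_5)² = 3.6·17.3 − ½·3.6² = 55.8.

55.8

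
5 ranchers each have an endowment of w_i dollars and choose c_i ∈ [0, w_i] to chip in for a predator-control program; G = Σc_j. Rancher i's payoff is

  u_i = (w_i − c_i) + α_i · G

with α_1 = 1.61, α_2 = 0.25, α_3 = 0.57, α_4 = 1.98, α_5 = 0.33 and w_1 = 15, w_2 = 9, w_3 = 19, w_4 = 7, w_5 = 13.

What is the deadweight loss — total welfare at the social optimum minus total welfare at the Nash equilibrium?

153.34

∂u_i/∂c_i = α_i − 1, so rancher i contributes w_i if α_i > 1, else 0.
α_i > 1 for i ∈ {1, 4}; NE contributions (15, 0, 0, 7, 0), G = 22.
W^NE = Σw_i − G^NE + (Σα_i)·G^NE = 63 + 3.74·22 = 145.28.
Planner: ∂(Σu_j)/∂c_i = Σα_j − 1 = 3.74 > 0, so everyone contributes w_i; G^SO = 63, W^SO = 63 + 3.74·63 = 298.62.
Deadweight loss = 153.34.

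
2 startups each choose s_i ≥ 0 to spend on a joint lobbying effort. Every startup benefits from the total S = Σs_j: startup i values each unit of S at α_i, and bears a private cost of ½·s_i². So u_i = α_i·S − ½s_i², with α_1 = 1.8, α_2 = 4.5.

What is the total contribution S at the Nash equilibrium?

Startup i's FOC: ∂u_i/∂s_i = α_i − s_i = 0, so s_i* = α_i.
NE contributions = (1.8, 4.5); S = 6.3.

6.3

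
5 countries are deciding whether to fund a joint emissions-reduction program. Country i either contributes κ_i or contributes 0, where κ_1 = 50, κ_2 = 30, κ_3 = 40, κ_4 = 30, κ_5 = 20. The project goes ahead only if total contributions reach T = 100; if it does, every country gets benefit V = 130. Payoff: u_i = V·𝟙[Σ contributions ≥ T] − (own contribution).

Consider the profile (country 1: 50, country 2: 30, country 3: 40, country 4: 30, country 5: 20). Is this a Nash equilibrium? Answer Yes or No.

Total = 170 ≥ 100: provided.
Country 1 (pledges 50, payoff 80): dropping to 0 → total 120, payoff 130. Profitable deviation.

No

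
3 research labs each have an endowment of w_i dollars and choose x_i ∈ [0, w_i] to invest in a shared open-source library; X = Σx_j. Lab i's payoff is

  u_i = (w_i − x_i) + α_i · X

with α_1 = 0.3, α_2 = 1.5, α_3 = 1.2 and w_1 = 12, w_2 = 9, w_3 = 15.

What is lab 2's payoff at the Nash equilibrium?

∂u_i/∂x_i = α_i − 1, so lab i contributes w_i if α_i > 1, else 0.
α_i > 1 for i ∈ {2, 3}; NE contributions (0, 9, 15), X = 24.
u_2 = (9 − 9) + 1.5·24 = 36.

36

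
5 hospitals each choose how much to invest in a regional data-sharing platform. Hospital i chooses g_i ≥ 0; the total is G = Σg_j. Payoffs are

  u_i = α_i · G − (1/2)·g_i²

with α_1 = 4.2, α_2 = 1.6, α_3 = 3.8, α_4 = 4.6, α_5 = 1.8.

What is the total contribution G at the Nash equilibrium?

16

Hospital i's FOC: ∂u_i/∂g_i = α_i − g_i = 0, so g_i* = α_i.
NE contributions = (4.2, 1.6, 3.8, 4.6, 1.8); G = 16.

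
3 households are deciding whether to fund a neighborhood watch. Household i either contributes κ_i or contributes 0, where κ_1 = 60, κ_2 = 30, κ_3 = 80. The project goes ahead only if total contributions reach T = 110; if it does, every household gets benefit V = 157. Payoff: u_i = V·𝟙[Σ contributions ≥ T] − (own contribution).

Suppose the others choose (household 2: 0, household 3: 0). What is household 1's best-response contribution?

Others' total = 0. Even contributing 60 gives 60 < 110: no benefit either way.
Best response: 0.

0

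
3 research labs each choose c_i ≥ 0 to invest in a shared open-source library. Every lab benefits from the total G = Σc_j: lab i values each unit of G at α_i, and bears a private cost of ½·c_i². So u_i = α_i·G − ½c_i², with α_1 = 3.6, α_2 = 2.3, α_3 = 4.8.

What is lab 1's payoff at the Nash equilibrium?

32.04

Lab i's FOC: ∂u_i/∂c_i = α_i − c_i = 0, so c_i* = α_i.
NE contributions = (3.6, 2.3, 4.8); G = 10.7.
u_1 = α_1·G − ½·(c_1)² = 3.6·10.7 − ½·3.6² = 32.04.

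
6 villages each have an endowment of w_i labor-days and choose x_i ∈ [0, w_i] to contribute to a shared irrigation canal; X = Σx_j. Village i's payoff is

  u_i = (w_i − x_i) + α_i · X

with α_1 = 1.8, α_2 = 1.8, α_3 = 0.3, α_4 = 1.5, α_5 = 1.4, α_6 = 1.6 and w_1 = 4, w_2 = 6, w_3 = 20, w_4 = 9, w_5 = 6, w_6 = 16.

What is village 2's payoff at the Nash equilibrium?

∂u_i/∂x_i = α_i − 1, so village i contributes w_i if α_i > 1, else 0.
α_i > 1 for i ∈ {1, 2, 4, 5, 6}; NE contributions (4, 6, 0, 9, 6, 16), X = 41.
u_2 = (6 − 6) + 1.8·41 = 73.8.

73.8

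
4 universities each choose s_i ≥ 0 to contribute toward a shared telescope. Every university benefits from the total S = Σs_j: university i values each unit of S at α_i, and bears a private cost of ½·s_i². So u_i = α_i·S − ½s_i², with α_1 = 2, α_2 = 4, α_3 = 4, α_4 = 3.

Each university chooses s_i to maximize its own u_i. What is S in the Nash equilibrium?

13

University i's FOC: ∂u_i/∂s_i = α_i − s_i = 0, so s_i* = α_i.
NE contributions = (2, 4, 4, 3); S = 13.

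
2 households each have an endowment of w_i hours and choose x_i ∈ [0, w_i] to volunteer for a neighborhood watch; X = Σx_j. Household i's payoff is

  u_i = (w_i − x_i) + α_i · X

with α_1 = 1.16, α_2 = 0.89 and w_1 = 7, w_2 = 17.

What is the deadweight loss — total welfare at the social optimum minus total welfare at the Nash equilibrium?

∂u_i/∂x_i = α_i − 1, so household i contributes w_i if α_i > 1, else 0.
α_i > 1 for i ∈ {1}; NE contributions (7, 0), X = 7.
W^NE = Σw_i − X^NE + (Σα_i)·X^NE = 24 + 1.05·7 = 31.35.
Planner: ∂(Σu_j)/∂x_i = Σα_j − 1 = 1.05 > 0, so everyone contributes w_i; X^SO = 24, W^SO = 24 + 1.05·24 = 49.2.
Deadweight loss = 17.85.

17.85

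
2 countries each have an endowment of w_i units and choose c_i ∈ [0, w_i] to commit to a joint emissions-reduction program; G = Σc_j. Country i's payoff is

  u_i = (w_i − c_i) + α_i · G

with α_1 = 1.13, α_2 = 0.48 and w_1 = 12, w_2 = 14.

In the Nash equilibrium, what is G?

12

∂u_i/∂c_i = α_i − 1, so country i contributes w_i if α_i > 1, else 0.
α_i > 1 for i ∈ {1}; NE contributions (12, 0), G = 12.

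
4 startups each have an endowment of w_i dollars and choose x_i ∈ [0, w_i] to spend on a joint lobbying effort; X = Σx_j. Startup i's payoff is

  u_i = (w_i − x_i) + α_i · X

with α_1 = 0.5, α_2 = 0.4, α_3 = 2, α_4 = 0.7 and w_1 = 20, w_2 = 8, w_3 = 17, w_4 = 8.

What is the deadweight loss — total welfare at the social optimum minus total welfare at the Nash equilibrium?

∂u_i/∂x_i = α_i − 1, so startup i contributes w_i if α_i > 1, else 0.
α_i > 1 for i ∈ {3}; NE contributions (0, 0, 17, 0), X = 17.
W^NE = Σw_i − X^NE + (Σα_i)·X^NE = 53 + 2.6·17 = 97.2.
Planner: ∂(Σu_j)/∂x_i = Σα_j − 1 = 2.6 > 0, so everyone contributes w_i; X^SO = 53, W^SO = 53 + 2.6·53 = 190.8.
Deadweight loss = 93.6.

93.6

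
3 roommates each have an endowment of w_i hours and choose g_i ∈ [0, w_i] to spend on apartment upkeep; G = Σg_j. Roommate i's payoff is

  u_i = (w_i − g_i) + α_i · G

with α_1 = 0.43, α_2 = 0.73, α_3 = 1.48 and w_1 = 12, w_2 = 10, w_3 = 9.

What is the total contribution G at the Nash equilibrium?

∂u_i/∂g_i = α_i − 1, so roommate i contributes w_i if α_i > 1, else 0.
α_i > 1 for i ∈ {3}; NE contributions (0, 0, 9), G = 9.

9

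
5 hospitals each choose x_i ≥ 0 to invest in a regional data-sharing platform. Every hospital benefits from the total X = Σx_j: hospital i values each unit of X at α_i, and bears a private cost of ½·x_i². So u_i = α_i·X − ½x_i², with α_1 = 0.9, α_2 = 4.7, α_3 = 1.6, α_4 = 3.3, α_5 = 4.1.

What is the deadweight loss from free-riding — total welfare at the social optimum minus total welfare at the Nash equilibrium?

346.32

Hospital i's FOC: ∂u_i/∂x_i = α_i − x_i = 0, so x_i* = α_i.
NE contributions = (0.9, 4.7, 1.6, 3.3, 4.1); X = 14.6.
W^NE = (Σα)·X − ½Σα_i² = 14.6² − ½·53.16 = 186.58.
Planner sets x_i = Σα_j = 14.6 for every i, so X^SO = 5·14.6 = 73.
W^SO = (Σα)·X^SO − ½·5·(Σα)² = (5/2)·14.6² = 532.9.
Deadweight loss = W^SO − W^NE = 346.32.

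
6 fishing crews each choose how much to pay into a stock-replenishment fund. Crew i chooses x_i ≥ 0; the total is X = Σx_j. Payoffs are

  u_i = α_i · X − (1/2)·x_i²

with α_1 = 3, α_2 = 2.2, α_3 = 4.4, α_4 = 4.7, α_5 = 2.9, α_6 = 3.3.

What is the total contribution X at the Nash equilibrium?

Crew i's FOC: ∂u_i/∂x_i = α_i − x_i = 0, so x_i* = α_i.
NE contributions = (3, 2.2, 4.4, 4.7, 2.9, 3.3); X = 20.5.

20.5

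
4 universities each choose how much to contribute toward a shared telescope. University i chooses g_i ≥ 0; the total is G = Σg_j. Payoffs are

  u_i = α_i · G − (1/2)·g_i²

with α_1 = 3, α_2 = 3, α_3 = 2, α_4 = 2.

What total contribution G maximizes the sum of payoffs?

40

Planner FOC: ∂(Σu_j)/∂g_i = (Σα_j) − g_i = 0, so g_i^SO = Σα_j = 10 for every i; G^SO = 40.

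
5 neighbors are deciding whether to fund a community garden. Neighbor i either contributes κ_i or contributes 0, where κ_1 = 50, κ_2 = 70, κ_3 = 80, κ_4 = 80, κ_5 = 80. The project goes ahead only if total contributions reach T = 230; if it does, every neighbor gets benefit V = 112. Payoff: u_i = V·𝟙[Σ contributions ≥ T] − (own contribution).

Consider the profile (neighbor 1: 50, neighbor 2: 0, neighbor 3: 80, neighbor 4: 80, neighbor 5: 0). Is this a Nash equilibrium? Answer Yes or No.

Total = 210 < 230: not provided.
Neighbor 1 (pledges 50, payoff -50): dropping to 0 → total 160, payoff 0. Profitable deviation.

No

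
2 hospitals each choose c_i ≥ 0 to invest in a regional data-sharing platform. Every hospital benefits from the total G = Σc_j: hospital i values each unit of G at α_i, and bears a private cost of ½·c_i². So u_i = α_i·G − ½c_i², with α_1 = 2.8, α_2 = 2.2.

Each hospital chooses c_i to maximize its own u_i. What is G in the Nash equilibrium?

5

Hospital i's FOC: ∂u_i/∂c_i = α_i − c_i = 0, so c_i* = α_i.
NE contributions = (2.8, 2.2); G = 5.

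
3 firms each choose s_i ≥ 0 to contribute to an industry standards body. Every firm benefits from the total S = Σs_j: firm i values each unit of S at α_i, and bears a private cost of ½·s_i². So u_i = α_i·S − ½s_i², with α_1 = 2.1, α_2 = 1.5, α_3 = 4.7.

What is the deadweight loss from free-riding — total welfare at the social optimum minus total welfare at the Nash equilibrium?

48.82

Firm i's FOC: ∂u_i/∂s_i = α_i − s_i = 0, so s_i* = α_i.
NE contributions = (2.1, 1.5, 4.7); S = 8.3.
W^NE = (Σα)·S − ½Σα_i² = 8.3² − ½·28.75 = 54.515.
Planner sets s_i = Σα_j = 8.3 for every i, so S^SO = 3·8.3 = 24.9.
W^SO = (Σα)·S^SO − ½·3·(Σα)² = (3/2)·8.3² = 103.335.
Deadweight loss = W^SO − W^NE = 48.82.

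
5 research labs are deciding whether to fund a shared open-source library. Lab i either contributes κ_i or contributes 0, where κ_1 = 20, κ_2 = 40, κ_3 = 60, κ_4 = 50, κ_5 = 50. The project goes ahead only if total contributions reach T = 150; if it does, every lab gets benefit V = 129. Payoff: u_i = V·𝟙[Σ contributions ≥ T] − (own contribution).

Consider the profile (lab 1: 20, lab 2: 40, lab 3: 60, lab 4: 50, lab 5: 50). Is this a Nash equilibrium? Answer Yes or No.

No

Total = 220 ≥ 150: provided.
Lab 1 (pledges 20, payoff 109): dropping to 0 → total 200, payoff 129. Profitable deviation.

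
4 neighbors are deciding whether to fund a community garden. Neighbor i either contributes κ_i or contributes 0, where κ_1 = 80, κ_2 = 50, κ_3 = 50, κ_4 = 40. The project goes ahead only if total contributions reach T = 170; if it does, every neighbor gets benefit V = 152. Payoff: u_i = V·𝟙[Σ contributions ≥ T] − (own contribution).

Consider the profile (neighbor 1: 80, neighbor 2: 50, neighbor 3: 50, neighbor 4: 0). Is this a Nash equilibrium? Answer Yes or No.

Total = 180 ≥ 170: provided.
Neighbor 1 (pledges 80, payoff 72): dropping to 0 → total 100, payoff 0. No gain.
Neighbor 2 (pledges 50, payoff 102): dropping to 0 → total 130, payoff 0. No gain.
Neighbor 3 (pledges 50, payoff 102): dropping to 0 → total 130, payoff 0. No gain.
Neighbor 4 (pledges 0, payoff 152): pledging 40 → total 220, payoff 112. No gain.

Yes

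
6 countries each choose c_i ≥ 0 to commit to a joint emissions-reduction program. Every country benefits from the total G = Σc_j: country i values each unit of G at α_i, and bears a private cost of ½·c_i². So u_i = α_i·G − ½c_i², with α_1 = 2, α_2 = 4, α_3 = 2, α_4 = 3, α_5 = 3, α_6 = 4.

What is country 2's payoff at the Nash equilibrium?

64

Country i's FOC: ∂u_i/∂c_i = α_i − c_i = 0, so c_i* = α_i.
NE contributions = (2, 4, 2, 3, 3, 4); G = 18.
u_2 = α_2·G − ½·(c_2)² = 4·18 − ½·4² = 64.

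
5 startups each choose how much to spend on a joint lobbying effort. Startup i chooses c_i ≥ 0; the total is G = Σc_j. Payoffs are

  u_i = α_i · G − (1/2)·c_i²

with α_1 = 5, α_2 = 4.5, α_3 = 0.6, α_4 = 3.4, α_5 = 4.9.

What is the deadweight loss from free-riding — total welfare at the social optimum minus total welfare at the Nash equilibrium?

548.43

Startup i's FOC: ∂u_i/∂c_i = α_i − c_i = 0, so c_i* = α_i.
NE contributions = (5, 4.5, 0.6, 3.4, 4.9); G = 18.4.
W^NE = (Σα)·G − ½Σα_i² = 18.4² − ½·81.18 = 297.97.
Planner sets c_i = Σα_j = 18.4 for every i, so G^SO = 5·18.4 = 92.
W^SO = (Σα)·G^SO − ½·5·(Σα)² = (5/2)·18.4² = 846.4.
Deadweight loss = W^SO − W^NE = 548.43.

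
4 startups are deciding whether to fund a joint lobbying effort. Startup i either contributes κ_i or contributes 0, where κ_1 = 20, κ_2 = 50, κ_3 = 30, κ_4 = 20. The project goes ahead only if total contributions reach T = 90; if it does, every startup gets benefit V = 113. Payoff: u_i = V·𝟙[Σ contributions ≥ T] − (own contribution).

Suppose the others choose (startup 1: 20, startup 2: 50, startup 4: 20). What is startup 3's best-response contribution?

0

Others' total = 90 ≥ 90; contributing adds cost 30 for no extra benefit.
Best response: 0.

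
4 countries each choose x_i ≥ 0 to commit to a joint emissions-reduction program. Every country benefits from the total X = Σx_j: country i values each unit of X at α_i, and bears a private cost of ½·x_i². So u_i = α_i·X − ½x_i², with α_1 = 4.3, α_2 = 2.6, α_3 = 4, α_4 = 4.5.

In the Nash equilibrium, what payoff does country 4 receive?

59.175

Country i's FOC: ∂u_i/∂x_i = α_i − x_i = 0, so x_i* = α_i.
NE contributions = (4.3, 2.6, 4, 4.5); X = 15.4.
u_4 = α_4·X − ½·(x_4)² = 4.5·15.4 − ½·4.5² = 59.175.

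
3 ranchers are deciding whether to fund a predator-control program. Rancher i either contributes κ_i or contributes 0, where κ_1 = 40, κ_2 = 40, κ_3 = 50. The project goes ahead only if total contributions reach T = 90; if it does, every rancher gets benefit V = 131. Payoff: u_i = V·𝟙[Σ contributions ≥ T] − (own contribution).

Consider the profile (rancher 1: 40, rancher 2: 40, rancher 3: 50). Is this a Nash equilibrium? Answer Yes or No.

No

Total = 130 ≥ 90: provided.
Rancher 1 (pledges 40, payoff 91): dropping to 0 → total 90, payoff 131. Profitable deviation.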